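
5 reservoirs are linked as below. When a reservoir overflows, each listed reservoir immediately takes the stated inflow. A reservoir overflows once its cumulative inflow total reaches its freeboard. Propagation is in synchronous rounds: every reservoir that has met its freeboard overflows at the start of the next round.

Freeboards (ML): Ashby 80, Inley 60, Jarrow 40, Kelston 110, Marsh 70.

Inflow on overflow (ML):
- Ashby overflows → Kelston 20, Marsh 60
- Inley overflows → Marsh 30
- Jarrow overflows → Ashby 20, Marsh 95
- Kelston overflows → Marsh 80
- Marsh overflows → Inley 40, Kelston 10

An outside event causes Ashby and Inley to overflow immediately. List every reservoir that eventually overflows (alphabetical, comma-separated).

Ashby, Inley, Marsh

Round 1 — Ashby, Inley overflow (initial).
  Kelston: +20 → 20 < 110
  Marsh: +60+30 → 90 ≥ 70
Round 2 — Marsh overflows.
  Kelston: +10 → 30 < 110
No further overflows.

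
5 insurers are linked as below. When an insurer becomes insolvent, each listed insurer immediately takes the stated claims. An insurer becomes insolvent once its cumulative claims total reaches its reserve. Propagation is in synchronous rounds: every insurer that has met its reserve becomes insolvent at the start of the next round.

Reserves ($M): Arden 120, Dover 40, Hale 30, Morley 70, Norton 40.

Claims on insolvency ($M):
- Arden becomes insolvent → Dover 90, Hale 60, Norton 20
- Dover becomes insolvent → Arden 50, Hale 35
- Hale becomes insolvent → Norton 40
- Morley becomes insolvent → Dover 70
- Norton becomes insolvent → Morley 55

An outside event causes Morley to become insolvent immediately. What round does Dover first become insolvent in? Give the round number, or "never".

2

Round 1 — Morley becomes insolvent (initial).
  Dover: +70 → 70 ≥ 40
Round 2 — Dover becomes insolvent.
  Arden: +50 → 50 < 120
  Hale: +35 → 35 ≥ 30
Round 3 — Hale becomes insolvent.
  Norton: +40 → 40 ≥ 40
Round 4 — Norton becomes insolvent.
No further insolvencies.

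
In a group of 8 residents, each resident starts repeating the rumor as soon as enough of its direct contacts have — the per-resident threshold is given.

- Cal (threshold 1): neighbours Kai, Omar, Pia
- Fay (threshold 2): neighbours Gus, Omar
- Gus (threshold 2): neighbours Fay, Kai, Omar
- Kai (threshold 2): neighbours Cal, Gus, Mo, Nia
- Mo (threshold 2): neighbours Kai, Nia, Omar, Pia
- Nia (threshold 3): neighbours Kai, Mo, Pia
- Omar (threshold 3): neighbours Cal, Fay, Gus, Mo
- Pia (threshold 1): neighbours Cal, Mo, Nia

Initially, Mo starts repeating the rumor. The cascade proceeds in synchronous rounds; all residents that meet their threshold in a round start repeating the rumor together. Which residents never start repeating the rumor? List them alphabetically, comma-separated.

Fay, Gus, Omar

Round 1 — Mo starts repeating the rumor (initial).
Round 2 — checking thresholds:
  Kai: 1 of 4 neighbours < 2, holds.
  Nia: 1 of 3 neighbours < 3, holds.
  Omar: 1 of 4 neighbours < 3, holds.
  Pia: 1 of 3 neighbours ≥ 1, starts repeating the rumor.
Round 3 — checking thresholds:
  Cal: 1 of 3 neighbours ≥ 1, starts repeating the rumor.
  Kai: 1 of 4 neighbours < 2, holds.
  Nia: 2 of 3 neighbours < 3, holds.
  Omar: 1 of 4 neighbours < 3, holds.
Round 4 — checking thresholds:
  Kai: 2 of 4 neighbours ≥ 2, starts repeating the rumor.
  Nia: 2 of 3 neighbours < 3, holds.
  Omar: 2 of 4 neighbours < 3, holds.
Round 5 — checking thresholds:
  Gus: 1 of 3 neighbours < 2, holds.
  Nia: 3 of 3 neighbours ≥ 3, starts repeating the rumor.
  Omar: 2 of 4 neighbours < 3, holds.
Round 6 — no new spreads; cascade stops.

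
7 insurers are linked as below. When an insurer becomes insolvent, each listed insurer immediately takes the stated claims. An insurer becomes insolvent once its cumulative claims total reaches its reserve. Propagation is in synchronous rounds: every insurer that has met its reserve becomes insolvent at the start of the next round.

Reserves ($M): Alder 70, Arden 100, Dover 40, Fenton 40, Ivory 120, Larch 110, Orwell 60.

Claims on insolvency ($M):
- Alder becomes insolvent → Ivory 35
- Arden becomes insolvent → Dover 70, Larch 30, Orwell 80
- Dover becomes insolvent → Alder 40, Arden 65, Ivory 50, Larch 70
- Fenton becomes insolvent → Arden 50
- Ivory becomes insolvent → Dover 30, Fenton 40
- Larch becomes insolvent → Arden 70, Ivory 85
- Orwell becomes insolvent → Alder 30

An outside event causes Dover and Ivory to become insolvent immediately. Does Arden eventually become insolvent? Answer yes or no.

Round 1 — Dover, Ivory become insolvent (initial).
  Alder: +40 → 40 < 70
  Arden: +65 → 65 < 100
  Fenton: +40 → 40 ≥ 40
  Larch: +70 → 70 < 110
Round 2 — Fenton becomes insolvent.
  Arden: +50 → 115 ≥ 100
Round 3 — Arden becomes insolvent.
  Larch: +30 → 100 < 110
  Orwell: +80 → 80 ≥ 60
Round 4 — Orwell becomes insolvent.
  Alder: +30 → 70 ≥ 70
Round 5 — Alder becomes insolvent.
No further insolvencies.

yes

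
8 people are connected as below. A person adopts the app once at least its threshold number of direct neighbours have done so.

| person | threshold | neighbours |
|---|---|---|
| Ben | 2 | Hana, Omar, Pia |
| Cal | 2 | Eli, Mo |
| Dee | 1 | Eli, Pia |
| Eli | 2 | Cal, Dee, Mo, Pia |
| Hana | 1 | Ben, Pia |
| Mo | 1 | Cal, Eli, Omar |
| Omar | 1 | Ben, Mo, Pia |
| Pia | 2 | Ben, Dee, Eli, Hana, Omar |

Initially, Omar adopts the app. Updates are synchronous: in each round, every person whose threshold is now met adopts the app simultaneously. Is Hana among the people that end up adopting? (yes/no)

Round 1 — Omar adopts the app (initial).
Round 2 — checking thresholds:
  Ben: 1 of 3 neighbours < 2, holds.
  Mo: 1 of 3 neighbours ≥ 1, adopts the app.
  Pia: 1 of 5 neighbours < 2, holds.
Round 3 — no new adoptions; cascade stops.

no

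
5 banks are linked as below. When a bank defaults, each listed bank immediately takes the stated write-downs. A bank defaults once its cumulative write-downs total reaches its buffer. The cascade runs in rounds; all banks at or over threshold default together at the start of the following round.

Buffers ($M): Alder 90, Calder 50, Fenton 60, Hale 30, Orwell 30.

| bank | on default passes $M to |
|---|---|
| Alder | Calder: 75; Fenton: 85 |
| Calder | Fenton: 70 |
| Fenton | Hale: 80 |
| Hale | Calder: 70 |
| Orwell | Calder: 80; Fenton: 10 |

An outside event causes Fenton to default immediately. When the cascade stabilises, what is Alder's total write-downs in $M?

0

Round 1 — Fenton defaults (initial).
  Hale: +80 → 80 ≥ 30
Round 2 — Hale defaults.
  Calder: +70 → 70 ≥ 50
Round 3 — Calder defaults.
No further defaults.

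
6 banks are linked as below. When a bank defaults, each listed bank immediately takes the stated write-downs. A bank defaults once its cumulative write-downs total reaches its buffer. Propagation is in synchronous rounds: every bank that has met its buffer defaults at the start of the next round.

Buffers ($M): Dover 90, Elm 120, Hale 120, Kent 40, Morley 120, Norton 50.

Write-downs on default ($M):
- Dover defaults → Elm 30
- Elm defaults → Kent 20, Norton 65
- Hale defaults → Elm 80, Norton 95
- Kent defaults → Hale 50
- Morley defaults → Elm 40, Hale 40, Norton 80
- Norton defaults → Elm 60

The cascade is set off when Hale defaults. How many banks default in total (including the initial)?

Round 1 — Hale defaults (initial).
  Elm: +80 → 80 < 120
  Norton: +95 → 95 ≥ 50
Round 2 — Norton defaults.
  Elm: +60 → 140 ≥ 120
Round 3 — Elm defaults.
  Kent: +20 → 20 < 40
No further defaults.

3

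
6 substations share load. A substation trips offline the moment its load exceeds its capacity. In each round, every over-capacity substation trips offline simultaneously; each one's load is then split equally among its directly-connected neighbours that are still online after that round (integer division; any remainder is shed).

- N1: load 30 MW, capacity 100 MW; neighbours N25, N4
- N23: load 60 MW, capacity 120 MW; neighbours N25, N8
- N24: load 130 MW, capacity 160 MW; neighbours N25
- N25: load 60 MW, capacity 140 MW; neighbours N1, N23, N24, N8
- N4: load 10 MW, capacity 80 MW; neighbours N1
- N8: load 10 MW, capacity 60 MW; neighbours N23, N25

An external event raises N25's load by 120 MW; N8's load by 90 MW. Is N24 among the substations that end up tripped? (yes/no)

yes

Round 1 — N25 at 180 > 140; N8 at 100 > 60. N25, N8 trip offline.
  N25 sheds 180 MW to N1, N23, N24: 60 each.
    N1: 30+60 = 90 ≤ 100
    N23: 60+60 = 120 ≤ 120
    N24: 130+60 = 190 > 160
  N8 sheds 100 MW to N23: 100 each.
    N23: 120+100 = 220 > 120
Round 2 — N23, N24 trip offline.
  N23 sheds 220 MW: no online neighbours, lost.
  N24 sheds 190 MW: no online neighbours, lost.
No further trips.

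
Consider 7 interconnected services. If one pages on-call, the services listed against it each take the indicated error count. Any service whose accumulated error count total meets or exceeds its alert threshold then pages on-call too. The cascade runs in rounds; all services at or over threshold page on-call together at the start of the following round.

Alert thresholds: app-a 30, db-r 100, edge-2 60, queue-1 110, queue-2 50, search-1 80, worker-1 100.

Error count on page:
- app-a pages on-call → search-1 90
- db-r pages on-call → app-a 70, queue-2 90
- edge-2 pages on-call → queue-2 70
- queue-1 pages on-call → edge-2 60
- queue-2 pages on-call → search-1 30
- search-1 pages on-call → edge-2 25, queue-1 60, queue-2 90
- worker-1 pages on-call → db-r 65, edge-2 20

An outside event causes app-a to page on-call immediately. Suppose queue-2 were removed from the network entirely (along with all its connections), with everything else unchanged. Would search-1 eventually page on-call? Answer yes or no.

yes

With queue-2 removed:
Round 1 — app-a pages on-call (initial).
  search-1: +90 → 90 ≥ 80
Round 2 — search-1 pages on-call.
  edge-2: +25 → 25 < 60
  queue-1: +60 → 60 < 110
No further pages.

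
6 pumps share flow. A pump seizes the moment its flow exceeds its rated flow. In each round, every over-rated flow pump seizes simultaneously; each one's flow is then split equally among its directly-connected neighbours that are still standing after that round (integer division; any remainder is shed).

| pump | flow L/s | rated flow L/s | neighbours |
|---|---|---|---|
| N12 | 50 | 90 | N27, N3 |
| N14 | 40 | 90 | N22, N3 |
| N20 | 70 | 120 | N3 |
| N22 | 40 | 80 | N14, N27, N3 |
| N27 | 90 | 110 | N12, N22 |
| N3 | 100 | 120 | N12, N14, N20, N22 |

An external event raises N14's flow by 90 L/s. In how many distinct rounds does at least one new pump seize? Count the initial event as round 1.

3

Round 1 — N14 at 130 > 90. N14 seizes.
  N14 sheds 130 L/s to N22, N3: 65 each.
    N22: 40+65 = 105 > 80
    N3: 100+65 = 165 > 120
Round 2 — N22, N3 seize.
  N22 sheds 105 L/s to N27: 105 each.
    N27: 90+105 = 195 > 110
  N3 sheds 165 L/s to N12, N20: 82 each (1 lost).
    N12: 50+82 = 132 > 90
    N20: 70+82 = 152 > 120
Round 3 — N12, N20, N27 seize.
  N12 sheds 132 L/s: no online neighbours, lost.
  N20 sheds 152 L/s: no online neighbours, lost.
  N27 sheds 195 L/s: no online neighbours, lost.
No further seizures.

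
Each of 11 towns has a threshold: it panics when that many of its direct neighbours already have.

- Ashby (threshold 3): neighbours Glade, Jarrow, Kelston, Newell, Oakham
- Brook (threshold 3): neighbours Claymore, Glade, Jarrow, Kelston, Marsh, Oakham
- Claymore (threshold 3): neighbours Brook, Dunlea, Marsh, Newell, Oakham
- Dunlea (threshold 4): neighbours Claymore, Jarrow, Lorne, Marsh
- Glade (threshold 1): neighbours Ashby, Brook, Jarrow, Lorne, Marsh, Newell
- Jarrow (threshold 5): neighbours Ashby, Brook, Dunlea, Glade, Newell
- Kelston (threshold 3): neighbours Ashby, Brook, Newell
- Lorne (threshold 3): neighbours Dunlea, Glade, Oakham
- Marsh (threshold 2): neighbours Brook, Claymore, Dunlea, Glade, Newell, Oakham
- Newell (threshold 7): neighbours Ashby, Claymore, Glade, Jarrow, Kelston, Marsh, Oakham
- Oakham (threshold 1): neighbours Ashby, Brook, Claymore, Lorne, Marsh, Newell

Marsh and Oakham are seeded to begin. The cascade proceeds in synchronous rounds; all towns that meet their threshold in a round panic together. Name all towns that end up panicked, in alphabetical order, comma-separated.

Round 1 — Marsh, Oakham panic (initial).
Round 2 — checking thresholds:
  Ashby: 1 of 5 neighbours < 3, not yet.
  Brook: 2 of 6 neighbours < 3, not yet.
  Claymore: 2 of 5 neighbours < 3, not yet.
  Dunlea: 1 of 4 neighbours < 4, not yet.
  Glade: 1 of 6 neighbours ≥ 1, panics.
  Lorne: 1 of 3 neighbours < 3, not yet.
  Newell: 2 of 7 neighbours < 7, not yet.
Round 3 — checking thresholds:
  Ashby: 2 of 5 neighbours < 3, not yet.
  Brook: 3 of 6 neighbours ≥ 3, panics.
  Claymore: 2 of 5 neighbours < 3, not yet.
  Dunlea: 1 of 4 neighbours < 4, not yet.
  Jarrow: 1 of 5 neighbours < 5, not yet.
  Lorne: 2 of 3 neighbours < 3, not yet.
  Newell: 3 of 7 neighbours < 7, not yet.
Round 4 — checking thresholds:
  Ashby: 2 of 5 neighbours < 3, not yet.
  Claymore: 3 of 5 neighbours ≥ 3, panics.
  Dunlea: 1 of 4 neighbours < 4, not yet.
  Jarrow: 2 of 5 neighbours < 5, not yet.
  Kelston: 1 of 3 neighbours < 3, not yet.
  Lorne: 2 of 3 neighbours < 3, not yet.
  Newell: 3 of 7 neighbours < 7, not yet.
Round 5 — no new panics; cascade stops.

Brook, Claymore, Glade, Marsh, Oakham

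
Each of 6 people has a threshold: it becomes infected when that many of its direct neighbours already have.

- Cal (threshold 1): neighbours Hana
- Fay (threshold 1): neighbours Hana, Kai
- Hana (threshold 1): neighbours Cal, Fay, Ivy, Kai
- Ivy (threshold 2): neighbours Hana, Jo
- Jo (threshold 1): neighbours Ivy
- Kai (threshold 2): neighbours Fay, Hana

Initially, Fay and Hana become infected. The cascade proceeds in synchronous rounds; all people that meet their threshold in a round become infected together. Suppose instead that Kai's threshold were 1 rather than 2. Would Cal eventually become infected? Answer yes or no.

yes

With Kai's threshold at 1:
Round 1 — Fay, Hana become infected (initial).
Round 2 — checking thresholds:
  Cal: 1 of 1 neighbours ≥ 1, becomes infected.
  Ivy: 1 of 2 neighbours < 2, below threshold.
  Kai: 2 of 2 neighbours ≥ 1, becomes infected.
Round 3 — no new infections; cascade stops.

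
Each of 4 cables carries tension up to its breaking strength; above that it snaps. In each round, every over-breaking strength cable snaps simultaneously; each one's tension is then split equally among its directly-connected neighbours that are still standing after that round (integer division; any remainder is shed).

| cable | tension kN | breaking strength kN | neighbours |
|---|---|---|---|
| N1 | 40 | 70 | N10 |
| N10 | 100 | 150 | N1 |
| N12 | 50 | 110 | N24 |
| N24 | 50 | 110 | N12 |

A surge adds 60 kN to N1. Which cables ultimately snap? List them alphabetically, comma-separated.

N1, N10

Round 1 — N1 at 100 > 70. N1 snaps.
  N1 sheds 100 kN to N10: 100 each.
    N10: 100+100 = 200 > 150
Round 2 — N10 snaps.
  N10 sheds 200 kN: no online neighbours, lost.
No further breaks.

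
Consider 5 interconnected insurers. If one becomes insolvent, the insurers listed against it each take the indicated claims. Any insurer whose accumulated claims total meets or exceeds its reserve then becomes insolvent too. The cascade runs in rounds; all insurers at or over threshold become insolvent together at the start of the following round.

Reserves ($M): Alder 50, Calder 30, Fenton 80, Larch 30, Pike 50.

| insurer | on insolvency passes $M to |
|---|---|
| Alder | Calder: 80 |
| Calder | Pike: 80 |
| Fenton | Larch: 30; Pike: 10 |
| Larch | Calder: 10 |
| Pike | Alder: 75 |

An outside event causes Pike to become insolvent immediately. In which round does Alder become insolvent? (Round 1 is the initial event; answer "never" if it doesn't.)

2

Round 1 — Pike becomes insolvent (initial).
  Alder: +75 → 75 ≥ 50
Round 2 — Alder becomes insolvent.
  Calder: +80 → 80 ≥ 30
Round 3 — Calder becomes insolvent.
No further insolvencies.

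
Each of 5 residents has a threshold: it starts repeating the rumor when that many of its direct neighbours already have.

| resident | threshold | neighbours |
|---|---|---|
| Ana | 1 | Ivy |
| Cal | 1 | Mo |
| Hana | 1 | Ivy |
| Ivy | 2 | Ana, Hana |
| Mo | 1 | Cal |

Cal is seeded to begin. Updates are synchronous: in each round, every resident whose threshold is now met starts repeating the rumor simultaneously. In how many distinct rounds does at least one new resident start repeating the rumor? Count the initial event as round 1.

2

Round 1 — Cal starts repeating the rumor (initial).
Round 2 — checking thresholds:
  Mo: 1 of 1 neighbours ≥ 1, starts repeating the rumor.
Round 3 — no new spreads; cascade stops.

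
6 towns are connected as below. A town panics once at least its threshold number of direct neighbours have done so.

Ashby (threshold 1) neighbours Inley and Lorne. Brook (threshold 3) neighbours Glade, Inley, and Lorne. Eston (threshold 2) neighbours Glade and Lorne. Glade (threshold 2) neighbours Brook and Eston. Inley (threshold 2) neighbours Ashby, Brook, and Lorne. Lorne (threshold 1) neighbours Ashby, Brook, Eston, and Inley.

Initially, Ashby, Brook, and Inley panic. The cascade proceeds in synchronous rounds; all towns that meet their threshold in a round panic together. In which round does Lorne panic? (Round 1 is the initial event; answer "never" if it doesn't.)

2

Round 1 — Ashby, Brook, Inley panic (initial).
Round 2 — checking thresholds:
  Glade: 1 of 2 neighbours < 2, not yet.
  Lorne: 3 of 4 neighbours ≥ 1, panics.
Round 3 — no new panics; cascade stops.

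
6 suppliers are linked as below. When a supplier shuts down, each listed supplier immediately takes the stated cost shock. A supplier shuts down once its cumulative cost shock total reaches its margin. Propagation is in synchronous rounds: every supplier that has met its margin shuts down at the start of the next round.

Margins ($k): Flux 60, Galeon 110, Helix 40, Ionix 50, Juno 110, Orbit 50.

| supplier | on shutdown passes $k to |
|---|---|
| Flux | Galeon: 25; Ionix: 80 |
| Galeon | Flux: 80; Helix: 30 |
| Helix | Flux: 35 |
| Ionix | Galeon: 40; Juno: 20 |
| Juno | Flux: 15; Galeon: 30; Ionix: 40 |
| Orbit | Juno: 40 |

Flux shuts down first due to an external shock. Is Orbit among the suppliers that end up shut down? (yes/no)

Round 1 — Flux shuts down (initial).
  Galeon: +25 → 25 < 110
  Ionix: +80 → 80 ≥ 50
Round 2 — Ionix shuts down.
  Galeon: +40 → 65 < 110
  Juno: +20 → 20 < 110
No further shutdowns.

no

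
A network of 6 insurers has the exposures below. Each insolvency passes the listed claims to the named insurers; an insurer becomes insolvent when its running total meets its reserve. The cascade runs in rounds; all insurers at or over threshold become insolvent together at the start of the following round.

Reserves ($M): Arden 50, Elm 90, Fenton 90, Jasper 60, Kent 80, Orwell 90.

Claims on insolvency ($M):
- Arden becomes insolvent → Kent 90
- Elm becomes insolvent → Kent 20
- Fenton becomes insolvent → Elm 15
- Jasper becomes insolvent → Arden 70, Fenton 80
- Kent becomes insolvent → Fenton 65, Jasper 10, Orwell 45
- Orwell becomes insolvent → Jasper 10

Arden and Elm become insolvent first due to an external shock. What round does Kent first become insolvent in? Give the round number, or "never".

Round 1 — Arden, Elm become insolvent (initial).
  Kent: +90+20 → 110 ≥ 80
Round 2 — Kent becomes insolvent.
  Fenton: +65 → 65 < 90
  Jasper: +10 → 10 < 60
  Orwell: +45 → 45 < 90
No further insolvencies.

2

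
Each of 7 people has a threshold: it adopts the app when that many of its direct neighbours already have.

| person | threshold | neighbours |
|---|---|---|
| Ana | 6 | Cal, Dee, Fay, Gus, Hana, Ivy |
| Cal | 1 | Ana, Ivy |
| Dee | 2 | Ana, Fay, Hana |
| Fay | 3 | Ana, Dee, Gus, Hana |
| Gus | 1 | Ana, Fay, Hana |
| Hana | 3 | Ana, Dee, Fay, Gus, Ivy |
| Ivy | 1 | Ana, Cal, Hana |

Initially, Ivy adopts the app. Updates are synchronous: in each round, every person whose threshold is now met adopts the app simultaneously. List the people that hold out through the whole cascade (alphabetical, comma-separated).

Round 1 — Ivy adopts the app (initial).
Round 2 — checking thresholds:
  Ana: 1 of 6 neighbours < 6, not yet.
  Cal: 1 of 2 neighbours ≥ 1, adopts the app.
  Hana: 1 of 5 neighbours < 3, not yet.
Round 3 — no new adoptions; cascade stops.

Ana, Dee, Fay, Gus, Hana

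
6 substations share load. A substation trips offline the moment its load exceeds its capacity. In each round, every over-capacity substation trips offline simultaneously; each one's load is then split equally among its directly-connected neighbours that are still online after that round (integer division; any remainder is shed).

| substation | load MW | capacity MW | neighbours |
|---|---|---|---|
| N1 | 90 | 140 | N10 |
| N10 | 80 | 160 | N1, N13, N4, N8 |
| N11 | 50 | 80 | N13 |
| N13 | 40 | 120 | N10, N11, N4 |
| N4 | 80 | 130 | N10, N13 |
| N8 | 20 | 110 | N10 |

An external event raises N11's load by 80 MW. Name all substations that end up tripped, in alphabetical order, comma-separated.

N1, N10, N11, N13, N4

Round 1 — N11 at 130 > 80. N11 trips offline.
  N11 sheds 130 MW to N13: 130 each.
    N13: 40+130 = 170 > 120
Round 2 — N13 trips offline.
  N13 sheds 170 MW to N10, N4: 85 each.
    N10: 80+85 = 165 > 160
    N4: 80+85 = 165 > 130
Round 3 — N10, N4 trip offline.
  N10 sheds 165 MW to N1, N8: 82 each (1 lost).
    N1: 90+82 = 172 > 140
    N8: 20+82 = 102 ≤ 110
  N4 sheds 165 MW: no online neighbours, lost.
Round 4 — N1 trips offline.
  N1 sheds 172 MW: no online neighbours, lost.
No further trips.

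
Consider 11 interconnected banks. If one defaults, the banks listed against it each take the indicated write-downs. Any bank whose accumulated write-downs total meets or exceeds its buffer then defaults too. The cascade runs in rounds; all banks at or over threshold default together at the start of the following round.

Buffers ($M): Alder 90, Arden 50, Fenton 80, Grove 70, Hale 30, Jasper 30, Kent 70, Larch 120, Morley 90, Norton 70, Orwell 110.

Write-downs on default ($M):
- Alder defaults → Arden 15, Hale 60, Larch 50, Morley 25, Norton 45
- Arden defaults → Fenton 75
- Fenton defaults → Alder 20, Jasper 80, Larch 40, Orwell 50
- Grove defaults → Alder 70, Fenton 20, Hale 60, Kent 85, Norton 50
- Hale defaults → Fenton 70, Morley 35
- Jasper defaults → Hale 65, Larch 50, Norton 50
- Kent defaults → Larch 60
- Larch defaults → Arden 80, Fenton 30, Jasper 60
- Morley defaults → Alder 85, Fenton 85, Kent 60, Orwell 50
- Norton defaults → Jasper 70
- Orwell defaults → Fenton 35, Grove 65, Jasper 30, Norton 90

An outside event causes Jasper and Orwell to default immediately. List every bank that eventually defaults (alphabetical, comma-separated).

Round 1 — Jasper, Orwell default (initial).
  Fenton: +35 → 35 < 80
  Grove: +65 → 65 < 70
  Hale: +65 → 65 ≥ 30
  Larch: +50 → 50 < 120
  Norton: +50+90 → 140 ≥ 70
Round 2 — Hale, Norton default.
  Fenton: +70 → 105 ≥ 80
  Morley: +35 → 35 < 90
Round 3 — Fenton defaults.
  Alder: +20 → 20 < 90
  Larch: +40 → 90 < 120
No further defaults.

Fenton, Hale, Jasper, Norton, Orwell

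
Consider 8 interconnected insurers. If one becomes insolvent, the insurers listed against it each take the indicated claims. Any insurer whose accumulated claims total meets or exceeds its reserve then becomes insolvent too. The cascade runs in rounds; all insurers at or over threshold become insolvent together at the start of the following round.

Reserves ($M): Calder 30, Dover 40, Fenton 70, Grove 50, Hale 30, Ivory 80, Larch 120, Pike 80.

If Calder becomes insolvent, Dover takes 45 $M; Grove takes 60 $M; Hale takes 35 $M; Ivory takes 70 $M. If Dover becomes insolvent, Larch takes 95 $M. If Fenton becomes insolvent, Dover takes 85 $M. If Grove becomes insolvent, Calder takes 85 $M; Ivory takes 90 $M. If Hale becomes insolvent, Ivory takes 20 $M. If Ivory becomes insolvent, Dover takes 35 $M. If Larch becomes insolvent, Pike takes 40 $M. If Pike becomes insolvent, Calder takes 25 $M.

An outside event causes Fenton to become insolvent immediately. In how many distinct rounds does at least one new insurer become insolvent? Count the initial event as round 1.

Round 1 — Fenton becomes insolvent (initial).
  Dover: +85 → 85 ≥ 40
Round 2 — Dover becomes insolvent.
  Larch: +95 → 95 < 120
No further insolvencies.

2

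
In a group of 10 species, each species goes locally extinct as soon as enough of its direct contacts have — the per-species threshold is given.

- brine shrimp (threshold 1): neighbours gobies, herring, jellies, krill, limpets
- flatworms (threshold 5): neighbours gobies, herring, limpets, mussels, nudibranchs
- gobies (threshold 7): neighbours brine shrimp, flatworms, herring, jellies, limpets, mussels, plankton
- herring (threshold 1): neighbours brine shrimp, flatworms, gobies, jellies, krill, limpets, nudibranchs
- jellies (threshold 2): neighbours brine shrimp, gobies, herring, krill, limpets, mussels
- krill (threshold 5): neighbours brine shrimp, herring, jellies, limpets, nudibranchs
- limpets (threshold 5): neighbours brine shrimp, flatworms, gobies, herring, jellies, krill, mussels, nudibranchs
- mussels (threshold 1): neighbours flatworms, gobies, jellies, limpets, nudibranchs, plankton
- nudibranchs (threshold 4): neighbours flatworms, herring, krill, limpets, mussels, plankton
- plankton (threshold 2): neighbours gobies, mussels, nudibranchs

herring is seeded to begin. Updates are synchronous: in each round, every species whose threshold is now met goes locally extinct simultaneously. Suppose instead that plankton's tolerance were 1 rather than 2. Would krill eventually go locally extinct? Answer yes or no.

no

With plankton's tolerance at 1:
Round 1 — herring goes locally extinct (initial).
Round 2 — checking thresholds:
  brine shrimp: 1 of 5 neighbours ≥ 1, goes locally extinct.
  flatworms: 1 of 5 neighbours < 5, below threshold.
  gobies: 1 of 7 neighbours < 7, below threshold.
  jellies: 1 of 6 neighbours < 2, below threshold.
  krill: 1 of 5 neighbours < 5, below threshold.
  limpets: 1 of 8 neighbours < 5, below threshold.
  nudibranchs: 1 of 6 neighbours < 4, below threshold.
Round 3 — checking thresholds:
  flatworms: 1 of 5 neighbours < 5, below threshold.
  gobies: 2 of 7 neighbours < 7, below threshold.
  jellies: 2 of 6 neighbours ≥ 2, goes locally extinct.
  krill: 2 of 5 neighbours < 5, below threshold.
  limpets: 2 of 8 neighbours < 5, below threshold.
  nudibranchs: 1 of 6 neighbours < 4, below threshold.
Round 4 — checking thresholds:
  flatworms: 1 of 5 neighbours < 5, below threshold.
  gobies: 3 of 7 neighbours < 7, below threshold.
  krill: 3 of 5 neighbours < 5, below threshold.
  limpets: 3 of 8 neighbours < 5, below threshold.
  mussels: 1 of 6 neighbours ≥ 1, goes locally extinct.
  nudibranchs: 1 of 6 neighbours < 4, below threshold.
Round 5 — checking thresholds:
  flatworms: 2 of 5 neighbours < 5, below threshold.
  gobies: 4 of 7 neighbours < 7, below threshold.
  krill: 3 of 5 neighbours < 5, below threshold.
  limpets: 4 of 8 neighbours < 5, below threshold.
  nudibranchs: 2 of 6 neighbours < 4, below threshold.
  plankton: 1 of 3 neighbours ≥ 1, goes locally extinct.
Round 6 — no new extinctions; cascade stops.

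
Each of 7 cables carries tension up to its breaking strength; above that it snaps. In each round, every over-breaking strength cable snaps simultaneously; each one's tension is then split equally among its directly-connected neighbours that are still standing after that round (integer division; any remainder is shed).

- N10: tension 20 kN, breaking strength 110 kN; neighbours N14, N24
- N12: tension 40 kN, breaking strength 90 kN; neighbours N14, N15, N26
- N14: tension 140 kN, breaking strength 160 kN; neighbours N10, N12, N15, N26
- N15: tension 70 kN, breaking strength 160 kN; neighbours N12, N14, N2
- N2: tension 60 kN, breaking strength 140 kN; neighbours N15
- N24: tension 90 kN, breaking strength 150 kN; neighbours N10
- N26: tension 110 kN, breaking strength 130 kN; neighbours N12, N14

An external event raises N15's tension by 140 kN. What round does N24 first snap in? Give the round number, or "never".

Round 1 — N15 at 210 > 160. N15 snaps.
  N15 sheds 210 kN to N12, N14, N2: 70 each.
    N12: 40+70 = 110 > 90
    N14: 140+70 = 210 > 160
    N2: 60+70 = 130 ≤ 140
Round 2 — N12, N14 snap.
  N12 sheds 110 kN to N26: 110 each.
    N26: 110+110 = 220 > 130
  N14 sheds 210 kN to N10, N26: 105 each.
    N10: 20+105 = 125 > 110
    N26: 220+105 = 325 > 130
Round 3 — N10, N26 snap.
  N10 sheds 125 kN to N24: 125 each.
    N24: 90+125 = 215 > 150
  N26 sheds 325 kN: no online neighbours, lost.
Round 4 — N24 snaps.
  N24 sheds 215 kN: no online neighbours, lost.
No further breaks.

4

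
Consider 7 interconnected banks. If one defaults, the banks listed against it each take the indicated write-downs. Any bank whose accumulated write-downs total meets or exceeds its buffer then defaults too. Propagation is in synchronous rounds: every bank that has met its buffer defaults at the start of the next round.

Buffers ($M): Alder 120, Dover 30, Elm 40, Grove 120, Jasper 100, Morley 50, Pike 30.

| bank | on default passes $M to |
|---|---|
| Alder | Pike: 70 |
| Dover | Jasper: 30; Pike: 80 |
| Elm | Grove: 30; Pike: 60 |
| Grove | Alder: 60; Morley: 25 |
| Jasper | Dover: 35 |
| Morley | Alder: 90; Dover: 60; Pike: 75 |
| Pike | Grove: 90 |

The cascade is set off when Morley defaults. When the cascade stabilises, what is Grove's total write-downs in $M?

Round 1 — Morley defaults (initial).
  Alder: +90 → 90 < 120
  Dover: +60 → 60 ≥ 30
  Pike: +75 → 75 ≥ 30
Round 2 — Dover, Pike default.
  Grove: +90 → 90 < 120
  Jasper: +30 → 30 < 100
No further defaults.

90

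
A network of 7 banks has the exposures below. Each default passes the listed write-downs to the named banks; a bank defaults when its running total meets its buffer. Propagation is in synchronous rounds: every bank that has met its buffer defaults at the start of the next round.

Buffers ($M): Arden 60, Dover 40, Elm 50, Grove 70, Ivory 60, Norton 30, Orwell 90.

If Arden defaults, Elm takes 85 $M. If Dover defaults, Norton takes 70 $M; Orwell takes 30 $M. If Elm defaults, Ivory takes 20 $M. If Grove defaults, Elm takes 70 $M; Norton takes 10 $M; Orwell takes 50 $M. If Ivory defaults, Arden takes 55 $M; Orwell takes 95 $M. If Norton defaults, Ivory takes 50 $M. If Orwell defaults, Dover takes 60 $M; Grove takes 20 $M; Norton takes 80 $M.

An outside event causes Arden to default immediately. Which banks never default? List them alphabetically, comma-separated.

Dover, Grove, Ivory, Norton, Orwell

Round 1 — Arden defaults (initial).
  Elm: +85 → 85 ≥ 50
Round 2 — Elm defaults.
  Ivory: +20 → 20 < 60
No further defaults.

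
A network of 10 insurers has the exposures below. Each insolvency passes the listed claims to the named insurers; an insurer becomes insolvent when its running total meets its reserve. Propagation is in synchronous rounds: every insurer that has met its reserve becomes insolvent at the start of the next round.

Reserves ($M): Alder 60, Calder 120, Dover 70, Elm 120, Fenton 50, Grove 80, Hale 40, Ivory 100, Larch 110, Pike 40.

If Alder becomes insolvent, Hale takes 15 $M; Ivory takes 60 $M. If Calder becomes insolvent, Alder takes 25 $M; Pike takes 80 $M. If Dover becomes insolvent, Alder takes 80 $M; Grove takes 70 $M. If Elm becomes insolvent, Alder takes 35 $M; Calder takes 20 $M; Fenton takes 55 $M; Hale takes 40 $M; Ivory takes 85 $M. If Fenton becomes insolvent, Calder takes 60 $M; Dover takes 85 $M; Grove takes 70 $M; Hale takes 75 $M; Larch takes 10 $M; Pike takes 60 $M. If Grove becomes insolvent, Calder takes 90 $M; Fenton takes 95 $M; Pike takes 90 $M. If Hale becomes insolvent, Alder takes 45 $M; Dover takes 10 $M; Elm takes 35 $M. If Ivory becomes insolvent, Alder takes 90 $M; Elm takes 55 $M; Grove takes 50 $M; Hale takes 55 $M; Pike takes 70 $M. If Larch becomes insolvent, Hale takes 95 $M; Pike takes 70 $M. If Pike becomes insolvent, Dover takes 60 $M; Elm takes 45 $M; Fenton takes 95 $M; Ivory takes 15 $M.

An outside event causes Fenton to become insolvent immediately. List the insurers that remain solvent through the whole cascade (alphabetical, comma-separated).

Round 1 — Fenton becomes insolvent (initial).
  Calder: +60 → 60 < 120
  Dover: +85 → 85 ≥ 70
  Grove: +70 → 70 < 80
  Hale: +75 → 75 ≥ 40
  Larch: +10 → 10 < 110
  Pike: +60 → 60 ≥ 40
Round 2 — Dover, Hale, Pike become insolvent.
  Alder: +80+45 → 125 ≥ 60
  Elm: +35+45 → 80 < 120
  Grove: +70 → 140 ≥ 80
  Ivory: +15 → 15 < 100
Round 3 — Alder, Grove become insolvent.
  Calder: +90 → 150 ≥ 120
  Ivory: +60 → 75 < 100
Round 4 — Calder becomes insolvent.
No further insolvencies.

Elm, Ivory, Larch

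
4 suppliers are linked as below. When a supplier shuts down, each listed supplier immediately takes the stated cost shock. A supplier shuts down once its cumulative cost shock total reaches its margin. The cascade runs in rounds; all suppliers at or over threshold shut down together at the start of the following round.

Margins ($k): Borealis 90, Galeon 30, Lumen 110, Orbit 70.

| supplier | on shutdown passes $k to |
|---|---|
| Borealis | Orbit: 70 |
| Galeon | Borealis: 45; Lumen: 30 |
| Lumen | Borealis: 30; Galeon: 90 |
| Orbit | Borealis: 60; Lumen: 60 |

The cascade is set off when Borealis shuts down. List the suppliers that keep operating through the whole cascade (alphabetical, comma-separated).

Galeon, Lumen

Round 1 — Borealis shuts down (initial).
  Orbit: +70 → 70 ≥ 70
Round 2 — Orbit shuts down.
  Lumen: +60 → 60 < 110
No further shutdowns.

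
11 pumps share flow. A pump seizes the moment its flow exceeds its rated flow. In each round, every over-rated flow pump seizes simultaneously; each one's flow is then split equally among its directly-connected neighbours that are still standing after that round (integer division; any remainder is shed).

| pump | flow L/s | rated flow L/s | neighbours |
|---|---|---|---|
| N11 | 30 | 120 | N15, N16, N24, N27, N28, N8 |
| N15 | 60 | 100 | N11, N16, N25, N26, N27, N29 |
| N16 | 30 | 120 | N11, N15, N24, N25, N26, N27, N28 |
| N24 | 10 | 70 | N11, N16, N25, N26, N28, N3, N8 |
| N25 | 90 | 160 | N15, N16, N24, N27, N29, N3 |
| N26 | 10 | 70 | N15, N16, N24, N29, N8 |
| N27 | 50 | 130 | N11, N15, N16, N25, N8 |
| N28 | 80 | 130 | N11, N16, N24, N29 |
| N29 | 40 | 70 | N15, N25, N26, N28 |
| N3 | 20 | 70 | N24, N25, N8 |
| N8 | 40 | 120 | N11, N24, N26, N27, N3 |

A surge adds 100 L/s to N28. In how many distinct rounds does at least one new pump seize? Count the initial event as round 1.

Round 1 — N28 at 180 > 130. N28 seizes.
  N28 sheds 180 L/s to N11, N16, N24, N29: 45 each.
    N11: 30+45 = 75 ≤ 120
    N16: 30+45 = 75 ≤ 120
    N24: 10+45 = 55 ≤ 70
    N29: 40+45 = 85 > 70
Round 2 — N29 seizes.
  N29 sheds 85 L/s to N15, N25, N26: 28 each (1 lost).
    N15: 60+28 = 88 ≤ 100
    N25: 90+28 = 118 ≤ 160
    N26: 10+28 = 38 ≤ 70
No further seizures.

2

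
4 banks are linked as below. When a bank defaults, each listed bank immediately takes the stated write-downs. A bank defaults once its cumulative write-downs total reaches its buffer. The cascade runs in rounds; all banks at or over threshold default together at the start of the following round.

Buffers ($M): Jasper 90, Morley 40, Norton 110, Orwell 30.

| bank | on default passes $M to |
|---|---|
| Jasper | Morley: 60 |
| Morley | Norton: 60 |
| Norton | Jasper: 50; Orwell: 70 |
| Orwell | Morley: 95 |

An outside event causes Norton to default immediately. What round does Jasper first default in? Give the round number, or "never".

never

Round 1 — Norton defaults (initial).
  Jasper: +50 → 50 < 90
  Orwell: +70 → 70 ≥ 30
Round 2 — Orwell defaults.
  Morley: +95 → 95 ≥ 40
Round 3 — Morley defaults.
No further defaults.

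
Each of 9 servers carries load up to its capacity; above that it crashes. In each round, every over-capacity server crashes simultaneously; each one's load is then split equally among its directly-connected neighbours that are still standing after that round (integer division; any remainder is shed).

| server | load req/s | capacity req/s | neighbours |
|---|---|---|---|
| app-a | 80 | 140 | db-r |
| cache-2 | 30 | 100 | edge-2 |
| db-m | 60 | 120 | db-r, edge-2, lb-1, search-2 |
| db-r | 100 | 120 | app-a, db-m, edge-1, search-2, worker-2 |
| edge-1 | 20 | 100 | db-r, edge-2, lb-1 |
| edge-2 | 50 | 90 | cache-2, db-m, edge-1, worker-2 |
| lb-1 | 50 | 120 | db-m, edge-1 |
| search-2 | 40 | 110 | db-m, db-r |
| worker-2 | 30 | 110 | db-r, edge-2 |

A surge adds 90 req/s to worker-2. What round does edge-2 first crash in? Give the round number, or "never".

Round 1 — worker-2 at 120 > 110. worker-2 crashes.
  worker-2 sheds 120 req/s to db-r, edge-2: 60 each.
    db-r: 100+60 = 160 > 120
    edge-2: 50+60 = 110 > 90
Round 2 — db-r, edge-2 crash.
  db-r sheds 160 req/s to app-a, db-m, edge-1, search-2: 40 each.
    app-a: 80+40 = 120 ≤ 140
    db-m: 60+40 = 100 ≤ 120
    edge-1: 20+40 = 60 ≤ 100
    search-2: 40+40 = 80 ≤ 110
  edge-2 sheds 110 req/s to cache-2, db-m, edge-1: 36 each (2 lost).
    cache-2: 30+36 = 66 ≤ 100
    db-m: 100+36 = 136 > 120
    edge-1: 60+36 = 96 ≤ 100
Round 3 — db-m crashes.
  db-m sheds 136 req/s to lb-1, search-2: 68 each.
    lb-1: 50+68 = 118 ≤ 120
    search-2: 80+68 = 148 > 110
Round 4 — search-2 crashes.
  search-2 sheds 148 req/s: no online neighbours, lost.
No further crashes.

2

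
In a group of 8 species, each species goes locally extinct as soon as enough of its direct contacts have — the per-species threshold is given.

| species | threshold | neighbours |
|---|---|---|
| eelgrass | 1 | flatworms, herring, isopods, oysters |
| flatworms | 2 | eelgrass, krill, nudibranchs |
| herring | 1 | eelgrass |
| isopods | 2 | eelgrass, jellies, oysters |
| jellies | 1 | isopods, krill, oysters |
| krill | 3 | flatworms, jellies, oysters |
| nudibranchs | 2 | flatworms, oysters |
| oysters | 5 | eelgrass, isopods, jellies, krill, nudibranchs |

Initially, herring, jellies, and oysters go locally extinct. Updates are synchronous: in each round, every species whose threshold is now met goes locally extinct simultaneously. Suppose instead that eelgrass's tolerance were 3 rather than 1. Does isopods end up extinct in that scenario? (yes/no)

yes

With eelgrass's tolerance at 3:
Round 1 — herring, jellies, oysters go locally extinct (initial).
Round 2 — checking thresholds:
  eelgrass: 2 of 4 neighbours < 3, not yet.
  isopods: 2 of 3 neighbours ≥ 2, goes locally extinct.
  krill: 2 of 3 neighbours < 3, not yet.
  nudibranchs: 1 of 2 neighbours < 2, not yet.
Round 3 — checking thresholds:
  eelgrass: 3 of 4 neighbours ≥ 3, goes locally extinct.
  krill: 2 of 3 neighbours < 3, not yet.
  nudibranchs: 1 of 2 neighbours < 2, not yet.
Round 4 — no new extinctions; cascade stops.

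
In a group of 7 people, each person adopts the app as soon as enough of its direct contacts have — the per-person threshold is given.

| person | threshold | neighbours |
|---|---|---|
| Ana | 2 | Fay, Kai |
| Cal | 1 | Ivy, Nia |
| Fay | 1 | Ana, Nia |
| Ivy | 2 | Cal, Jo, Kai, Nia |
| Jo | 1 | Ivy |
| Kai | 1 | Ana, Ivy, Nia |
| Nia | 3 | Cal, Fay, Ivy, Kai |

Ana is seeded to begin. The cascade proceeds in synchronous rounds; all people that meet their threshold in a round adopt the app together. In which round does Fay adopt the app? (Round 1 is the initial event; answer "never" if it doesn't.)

2

Round 1 — Ana adopts the app (initial).
Round 2 — checking thresholds:
  Fay: 1 of 2 neighbours ≥ 1, adopts the app.
  Kai: 1 of 3 neighbours ≥ 1, adopts the app.
Round 3 — no new adoptions; cascade stops.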